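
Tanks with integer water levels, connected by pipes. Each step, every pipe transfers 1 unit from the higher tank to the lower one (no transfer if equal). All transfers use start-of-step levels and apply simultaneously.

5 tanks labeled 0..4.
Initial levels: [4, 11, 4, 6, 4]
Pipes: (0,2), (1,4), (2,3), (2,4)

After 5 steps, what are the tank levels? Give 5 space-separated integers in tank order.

Step 1: flows [0=2,1->4,3->2,2=4] -> levels [4 10 5 5 5]
Step 2: flows [2->0,1->4,2=3,2=4] -> levels [5 9 4 5 6]
Step 3: flows [0->2,1->4,3->2,4->2] -> levels [4 8 7 4 6]
Step 4: flows [2->0,1->4,2->3,2->4] -> levels [5 7 4 5 8]
Step 5: flows [0->2,4->1,3->2,4->2] -> levels [4 8 7 4 6]

Answer: 4 8 7 4 6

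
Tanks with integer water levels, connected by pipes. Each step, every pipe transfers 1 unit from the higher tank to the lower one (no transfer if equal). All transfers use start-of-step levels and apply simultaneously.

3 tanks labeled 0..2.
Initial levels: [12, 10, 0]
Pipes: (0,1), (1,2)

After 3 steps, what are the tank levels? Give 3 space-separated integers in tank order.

Answer: 10 9 3

Derivation:
Step 1: flows [0->1,1->2] -> levels [11 10 1]
Step 2: flows [0->1,1->2] -> levels [10 10 2]
Step 3: flows [0=1,1->2] -> levels [10 9 3]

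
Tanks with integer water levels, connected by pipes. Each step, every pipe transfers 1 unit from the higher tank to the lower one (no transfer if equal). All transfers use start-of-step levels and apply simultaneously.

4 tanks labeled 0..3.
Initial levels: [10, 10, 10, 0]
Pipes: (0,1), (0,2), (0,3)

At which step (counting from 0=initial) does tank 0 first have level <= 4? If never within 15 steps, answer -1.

Step 1: flows [0=1,0=2,0->3] -> levels [9 10 10 1]
Step 2: flows [1->0,2->0,0->3] -> levels [10 9 9 2]
Step 3: flows [0->1,0->2,0->3] -> levels [7 10 10 3]
Step 4: flows [1->0,2->0,0->3] -> levels [8 9 9 4]
Step 5: flows [1->0,2->0,0->3] -> levels [9 8 8 5]
Step 6: flows [0->1,0->2,0->3] -> levels [6 9 9 6]
Step 7: flows [1->0,2->0,0=3] -> levels [8 8 8 6]
Step 8: flows [0=1,0=2,0->3] -> levels [7 8 8 7]
Step 9: flows [1->0,2->0,0=3] -> levels [9 7 7 7]
Step 10: flows [0->1,0->2,0->3] -> levels [6 8 8 8]
Step 11: flows [1->0,2->0,3->0] -> levels [9 7 7 7]
  -> period-2 cycle (repeats step 9); tank 0 never drops to <=4
Tank 0 never reaches <=4 within 15 steps

Answer: -1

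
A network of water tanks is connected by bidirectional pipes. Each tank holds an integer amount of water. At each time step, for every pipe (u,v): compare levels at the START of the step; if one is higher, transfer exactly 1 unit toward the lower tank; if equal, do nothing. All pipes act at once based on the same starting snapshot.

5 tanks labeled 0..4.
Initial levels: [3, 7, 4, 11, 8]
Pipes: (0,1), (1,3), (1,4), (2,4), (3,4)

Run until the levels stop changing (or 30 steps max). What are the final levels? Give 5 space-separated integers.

Answer: 7 5 6 7 8

Derivation:
Step 1: flows [1->0,3->1,4->1,4->2,3->4] -> levels [4 8 5 9 7]
Step 2: flows [1->0,3->1,1->4,4->2,3->4] -> levels [5 7 6 7 8]
Step 3: flows [1->0,1=3,4->1,4->2,4->3] -> levels [6 7 7 8 5]
Step 4: flows [1->0,3->1,1->4,2->4,3->4] -> levels [7 6 6 6 8]
Step 5: flows [0->1,1=3,4->1,4->2,4->3] -> levels [6 8 7 7 5]
Step 6: flows [1->0,1->3,1->4,2->4,3->4] -> levels [7 5 6 7 8]
Step 7: flows [0->1,3->1,4->1,4->2,4->3] -> levels [6 8 7 7 5]
  -> period-2 cycle: step 7 state = step 5 state; never stabilizes
  -> state at step 30: (30-5) mod 2 = 1, same as step 6 -> [7 5 6 7 8]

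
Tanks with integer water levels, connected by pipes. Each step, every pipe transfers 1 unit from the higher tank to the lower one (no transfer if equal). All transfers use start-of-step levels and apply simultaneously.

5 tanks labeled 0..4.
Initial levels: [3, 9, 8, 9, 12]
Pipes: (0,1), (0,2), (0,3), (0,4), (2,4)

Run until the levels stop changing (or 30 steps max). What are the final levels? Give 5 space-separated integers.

Answer: 11 7 8 7 8

Derivation:
Step 1: flows [1->0,2->0,3->0,4->0,4->2] -> levels [7 8 8 8 10]
Step 2: flows [1->0,2->0,3->0,4->0,4->2] -> levels [11 7 8 7 8]
Step 3: flows [0->1,0->2,0->3,0->4,2=4] -> levels [7 8 9 8 9]
Step 4: flows [1->0,2->0,3->0,4->0,2=4] -> levels [11 7 8 7 8]
  -> period-2 cycle: step 4 state = step 2 state; never stabilizes
  -> state at step 30: (30-2) mod 2 = 0, same as step 2 -> [11 7 8 7 8]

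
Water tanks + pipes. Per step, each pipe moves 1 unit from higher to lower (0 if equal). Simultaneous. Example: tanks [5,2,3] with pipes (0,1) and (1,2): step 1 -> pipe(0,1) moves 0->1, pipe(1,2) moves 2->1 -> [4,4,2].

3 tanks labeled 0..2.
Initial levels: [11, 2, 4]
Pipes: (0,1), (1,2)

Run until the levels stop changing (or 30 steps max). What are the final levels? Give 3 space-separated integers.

Answer: 6 5 6

Derivation:
Step 1: flows [0->1,2->1] -> levels [10 4 3]
Step 2: flows [0->1,1->2] -> levels [9 4 4]
Step 3: flows [0->1,1=2] -> levels [8 5 4]
Step 4: flows [0->1,1->2] -> levels [7 5 5]
Step 5: flows [0->1,1=2] -> levels [6 6 5]
Step 6: flows [0=1,1->2] -> levels [6 5 6]
Step 7: flows [0->1,2->1] -> levels [5 7 5]
Step 8: flows [1->0,1->2] -> levels [6 5 6]
  -> period-2 cycle: step 8 state = step 6 state; never stabilizes
  -> state at step 30: (30-6) mod 2 = 0, same as step 6 -> [6 5 6]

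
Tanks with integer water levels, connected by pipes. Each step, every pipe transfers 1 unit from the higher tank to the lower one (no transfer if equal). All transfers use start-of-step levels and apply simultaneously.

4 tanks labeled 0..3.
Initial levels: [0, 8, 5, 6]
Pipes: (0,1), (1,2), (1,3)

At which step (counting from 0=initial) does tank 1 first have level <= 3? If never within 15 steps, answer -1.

Step 1: flows [1->0,1->2,1->3] -> levels [1 5 6 7]
Step 2: flows [1->0,2->1,3->1] -> levels [2 6 5 6]
Step 3: flows [1->0,1->2,1=3] -> levels [3 4 6 6]
Step 4: flows [1->0,2->1,3->1] -> levels [4 5 5 5]
Step 5: flows [1->0,1=2,1=3] -> levels [5 4 5 5]
Step 6: flows [0->1,2->1,3->1] -> levels [4 7 4 4]
Step 7: flows [1->0,1->2,1->3] -> levels [5 4 5 5]
  -> period-2 cycle (repeats step 5); tank 1 never drops to <=3
Tank 1 never reaches <=3 within 15 steps

Answer: -1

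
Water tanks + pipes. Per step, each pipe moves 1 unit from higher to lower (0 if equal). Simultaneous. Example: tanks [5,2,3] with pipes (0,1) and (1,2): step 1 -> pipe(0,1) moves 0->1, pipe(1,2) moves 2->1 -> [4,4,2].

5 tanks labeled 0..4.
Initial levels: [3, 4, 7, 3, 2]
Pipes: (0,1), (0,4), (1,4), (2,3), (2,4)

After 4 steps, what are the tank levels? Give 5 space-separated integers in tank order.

Step 1: flows [1->0,0->4,1->4,2->3,2->4] -> levels [3 2 5 4 5]
Step 2: flows [0->1,4->0,4->1,2->3,2=4] -> levels [3 4 4 5 3]
Step 3: flows [1->0,0=4,1->4,3->2,2->4] -> levels [4 2 4 4 5]
Step 4: flows [0->1,4->0,4->1,2=3,4->2] -> levels [4 4 5 4 2]

Answer: 4 4 5 4 2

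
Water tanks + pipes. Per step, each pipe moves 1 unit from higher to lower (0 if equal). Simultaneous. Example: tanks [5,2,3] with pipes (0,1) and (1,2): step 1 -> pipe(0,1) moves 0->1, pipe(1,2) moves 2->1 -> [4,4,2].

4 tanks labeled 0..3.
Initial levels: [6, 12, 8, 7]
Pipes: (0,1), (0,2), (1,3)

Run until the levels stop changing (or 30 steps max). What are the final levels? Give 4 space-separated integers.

Step 1: flows [1->0,2->0,1->3] -> levels [8 10 7 8]
Step 2: flows [1->0,0->2,1->3] -> levels [8 8 8 9]
Step 3: flows [0=1,0=2,3->1] -> levels [8 9 8 8]
Step 4: flows [1->0,0=2,1->3] -> levels [9 7 8 9]
Step 5: flows [0->1,0->2,3->1] -> levels [7 9 9 8]
Step 6: flows [1->0,2->0,1->3] -> levels [9 7 8 9]
  -> period-2 cycle: step 6 state = step 4 state; never stabilizes
  -> state at step 30: (30-4) mod 2 = 0, same as step 4 -> [9 7 8 9]

Answer: 9 7 8 9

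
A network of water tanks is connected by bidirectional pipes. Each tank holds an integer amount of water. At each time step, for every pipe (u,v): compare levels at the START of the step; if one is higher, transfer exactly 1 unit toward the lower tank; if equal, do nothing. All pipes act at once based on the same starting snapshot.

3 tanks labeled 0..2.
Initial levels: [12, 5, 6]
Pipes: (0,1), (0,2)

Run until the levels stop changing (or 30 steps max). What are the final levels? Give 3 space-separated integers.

Step 1: flows [0->1,0->2] -> levels [10 6 7]
Step 2: flows [0->1,0->2] -> levels [8 7 8]
Step 3: flows [0->1,0=2] -> levels [7 8 8]
Step 4: flows [1->0,2->0] -> levels [9 7 7]
Step 5: flows [0->1,0->2] -> levels [7 8 8]
  -> period-2 cycle: step 5 state = step 3 state; never stabilizes
  -> state at step 30: (30-3) mod 2 = 1, same as step 4 -> [9 7 7]

Answer: 9 7 7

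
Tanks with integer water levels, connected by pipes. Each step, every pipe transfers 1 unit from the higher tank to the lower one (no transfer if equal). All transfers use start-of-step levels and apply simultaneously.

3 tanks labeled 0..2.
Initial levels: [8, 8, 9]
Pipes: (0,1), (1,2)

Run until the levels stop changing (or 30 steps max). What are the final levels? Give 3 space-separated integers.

Answer: 9 7 9

Derivation:
Step 1: flows [0=1,2->1] -> levels [8 9 8]
Step 2: flows [1->0,1->2] -> levels [9 7 9]
Step 3: flows [0->1,2->1] -> levels [8 9 8]
  -> period-2 cycle: step 3 state = step 1 state; never stabilizes
  -> state at step 30: (30-1) mod 2 = 1, same as step 2 -> [9 7 9]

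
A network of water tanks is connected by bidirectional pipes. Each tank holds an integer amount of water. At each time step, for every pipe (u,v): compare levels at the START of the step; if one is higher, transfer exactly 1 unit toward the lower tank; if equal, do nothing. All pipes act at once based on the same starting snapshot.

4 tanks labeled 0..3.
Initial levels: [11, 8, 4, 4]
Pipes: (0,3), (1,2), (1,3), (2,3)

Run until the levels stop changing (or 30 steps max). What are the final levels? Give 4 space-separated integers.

Step 1: flows [0->3,1->2,1->3,2=3] -> levels [10 6 5 6]
Step 2: flows [0->3,1->2,1=3,3->2] -> levels [9 5 7 6]
Step 3: flows [0->3,2->1,3->1,2->3] -> levels [8 7 5 7]
Step 4: flows [0->3,1->2,1=3,3->2] -> levels [7 6 7 7]
Step 5: flows [0=3,2->1,3->1,2=3] -> levels [7 8 6 6]
Step 6: flows [0->3,1->2,1->3,2=3] -> levels [6 6 7 8]
Step 7: flows [3->0,2->1,3->1,3->2] -> levels [7 8 7 5]
Step 8: flows [0->3,1->2,1->3,2->3] -> levels [6 6 7 8]
  -> period-2 cycle: step 8 state = step 6 state; never stabilizes
  -> state at step 30: (30-6) mod 2 = 0, same as step 6 -> [6 6 7 8]

Answer: 6 6 7 8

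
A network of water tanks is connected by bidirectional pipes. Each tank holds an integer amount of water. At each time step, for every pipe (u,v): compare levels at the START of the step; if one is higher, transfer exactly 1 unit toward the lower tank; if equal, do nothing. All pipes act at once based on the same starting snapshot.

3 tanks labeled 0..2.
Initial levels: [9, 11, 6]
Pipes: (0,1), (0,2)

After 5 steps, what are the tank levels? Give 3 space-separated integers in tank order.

Step 1: flows [1->0,0->2] -> levels [9 10 7]
Step 2: flows [1->0,0->2] -> levels [9 9 8]
Step 3: flows [0=1,0->2] -> levels [8 9 9]
Step 4: flows [1->0,2->0] -> levels [10 8 8]
Step 5: flows [0->1,0->2] -> levels [8 9 9]

Answer: 8 9 9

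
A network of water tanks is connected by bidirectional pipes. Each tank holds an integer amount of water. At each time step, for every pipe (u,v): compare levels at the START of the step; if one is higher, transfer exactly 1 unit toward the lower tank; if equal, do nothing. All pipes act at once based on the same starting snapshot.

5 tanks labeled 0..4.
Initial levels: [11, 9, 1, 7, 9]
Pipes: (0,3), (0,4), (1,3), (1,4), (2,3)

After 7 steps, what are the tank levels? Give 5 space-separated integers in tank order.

Step 1: flows [0->3,0->4,1->3,1=4,3->2] -> levels [9 8 2 8 10]
Step 2: flows [0->3,4->0,1=3,4->1,3->2] -> levels [9 9 3 8 8]
Step 3: flows [0->3,0->4,1->3,1->4,3->2] -> levels [7 7 4 9 10]
Step 4: flows [3->0,4->0,3->1,4->1,3->2] -> levels [9 9 5 6 8]
Step 5: flows [0->3,0->4,1->3,1->4,3->2] -> levels [7 7 6 7 10]
Step 6: flows [0=3,4->0,1=3,4->1,3->2] -> levels [8 8 7 6 8]
Step 7: flows [0->3,0=4,1->3,1=4,2->3] -> levels [7 7 6 9 8]

Answer: 7 7 6 9 8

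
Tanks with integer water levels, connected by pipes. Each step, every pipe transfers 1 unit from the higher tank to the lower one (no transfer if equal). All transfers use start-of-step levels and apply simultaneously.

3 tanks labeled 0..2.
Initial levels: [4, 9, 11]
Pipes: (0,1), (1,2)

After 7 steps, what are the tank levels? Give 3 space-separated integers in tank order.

Answer: 8 8 8

Derivation:
Step 1: flows [1->0,2->1] -> levels [5 9 10]
Step 2: flows [1->0,2->1] -> levels [6 9 9]
Step 3: flows [1->0,1=2] -> levels [7 8 9]
Step 4: flows [1->0,2->1] -> levels [8 8 8]
Step 5: flows [0=1,1=2] -> levels [8 8 8]
  -> stable; steps 6..7 unchanged -> [8 8 8]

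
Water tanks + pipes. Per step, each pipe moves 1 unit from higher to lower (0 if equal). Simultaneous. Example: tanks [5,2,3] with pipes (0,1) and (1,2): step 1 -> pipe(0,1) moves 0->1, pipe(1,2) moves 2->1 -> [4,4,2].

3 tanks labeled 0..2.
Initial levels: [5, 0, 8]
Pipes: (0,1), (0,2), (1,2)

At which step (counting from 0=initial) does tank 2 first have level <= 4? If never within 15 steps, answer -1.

Answer: 2

Derivation:
Step 1: flows [0->1,2->0,2->1] -> levels [5 2 6]
Step 2: flows [0->1,2->0,2->1] -> levels [5 4 4]
Tank 2 first reaches <=4 at step 2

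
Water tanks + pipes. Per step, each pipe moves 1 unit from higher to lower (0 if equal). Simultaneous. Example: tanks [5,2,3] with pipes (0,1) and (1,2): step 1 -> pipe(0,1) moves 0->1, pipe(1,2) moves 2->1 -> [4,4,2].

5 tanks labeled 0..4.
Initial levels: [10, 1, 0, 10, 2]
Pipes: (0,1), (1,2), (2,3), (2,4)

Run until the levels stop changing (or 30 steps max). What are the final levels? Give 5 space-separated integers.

Answer: 4 6 3 5 5

Derivation:
Step 1: flows [0->1,1->2,3->2,4->2] -> levels [9 1 3 9 1]
Step 2: flows [0->1,2->1,3->2,2->4] -> levels [8 3 2 8 2]
Step 3: flows [0->1,1->2,3->2,2=4] -> levels [7 3 4 7 2]
Step 4: flows [0->1,2->1,3->2,2->4] -> levels [6 5 3 6 3]
Step 5: flows [0->1,1->2,3->2,2=4] -> levels [5 5 5 5 3]
Step 6: flows [0=1,1=2,2=3,2->4] -> levels [5 5 4 5 4]
Step 7: flows [0=1,1->2,3->2,2=4] -> levels [5 4 6 4 4]
Step 8: flows [0->1,2->1,2->3,2->4] -> levels [4 6 3 5 5]
Step 9: flows [1->0,1->2,3->2,4->2] -> levels [5 4 6 4 4]
  -> period-2 cycle: step 9 state = step 7 state; never stabilizes
  -> state at step 30: (30-7) mod 2 = 1, same as step 8 -> [4 6 3 5 5]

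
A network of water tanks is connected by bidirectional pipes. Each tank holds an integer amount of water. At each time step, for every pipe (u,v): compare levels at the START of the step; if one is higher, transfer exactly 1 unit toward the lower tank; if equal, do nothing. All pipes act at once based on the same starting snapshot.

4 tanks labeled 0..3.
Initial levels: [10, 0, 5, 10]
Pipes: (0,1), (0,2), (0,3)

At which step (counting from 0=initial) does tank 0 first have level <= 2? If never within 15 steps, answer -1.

Step 1: flows [0->1,0->2,0=3] -> levels [8 1 6 10]
Step 2: flows [0->1,0->2,3->0] -> levels [7 2 7 9]
Step 3: flows [0->1,0=2,3->0] -> levels [7 3 7 8]
Step 4: flows [0->1,0=2,3->0] -> levels [7 4 7 7]
Step 5: flows [0->1,0=2,0=3] -> levels [6 5 7 7]
Step 6: flows [0->1,2->0,3->0] -> levels [7 6 6 6]
Step 7: flows [0->1,0->2,0->3] -> levels [4 7 7 7]
Step 8: flows [1->0,2->0,3->0] -> levels [7 6 6 6]
  -> period-2 cycle (repeats step 6); tank 0 never drops to <=2
Tank 0 never reaches <=2 within 15 steps

Answer: -1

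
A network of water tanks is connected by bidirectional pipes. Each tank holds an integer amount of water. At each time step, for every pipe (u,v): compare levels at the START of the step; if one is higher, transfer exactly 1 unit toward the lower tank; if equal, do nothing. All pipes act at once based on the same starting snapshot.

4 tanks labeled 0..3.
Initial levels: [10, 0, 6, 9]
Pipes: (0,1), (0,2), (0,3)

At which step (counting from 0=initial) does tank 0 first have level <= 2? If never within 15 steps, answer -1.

Step 1: flows [0->1,0->2,0->3] -> levels [7 1 7 10]
Step 2: flows [0->1,0=2,3->0] -> levels [7 2 7 9]
Step 3: flows [0->1,0=2,3->0] -> levels [7 3 7 8]
Step 4: flows [0->1,0=2,3->0] -> levels [7 4 7 7]
Step 5: flows [0->1,0=2,0=3] -> levels [6 5 7 7]
Step 6: flows [0->1,2->0,3->0] -> levels [7 6 6 6]
Step 7: flows [0->1,0->2,0->3] -> levels [4 7 7 7]
Step 8: flows [1->0,2->0,3->0] -> levels [7 6 6 6]
  -> period-2 cycle (repeats step 6); tank 0 never drops to <=2
Tank 0 never reaches <=2 within 15 steps

Answer: -1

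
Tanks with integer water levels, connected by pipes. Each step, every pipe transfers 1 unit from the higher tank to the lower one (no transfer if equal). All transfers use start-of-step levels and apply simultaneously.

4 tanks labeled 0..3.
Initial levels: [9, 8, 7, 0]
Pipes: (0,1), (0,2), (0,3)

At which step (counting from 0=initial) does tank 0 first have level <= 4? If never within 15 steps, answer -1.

Step 1: flows [0->1,0->2,0->3] -> levels [6 9 8 1]
Step 2: flows [1->0,2->0,0->3] -> levels [7 8 7 2]
Step 3: flows [1->0,0=2,0->3] -> levels [7 7 7 3]
Step 4: flows [0=1,0=2,0->3] -> levels [6 7 7 4]
Step 5: flows [1->0,2->0,0->3] -> levels [7 6 6 5]
Step 6: flows [0->1,0->2,0->3] -> levels [4 7 7 6]
Tank 0 first reaches <=4 at step 6

Answer: 6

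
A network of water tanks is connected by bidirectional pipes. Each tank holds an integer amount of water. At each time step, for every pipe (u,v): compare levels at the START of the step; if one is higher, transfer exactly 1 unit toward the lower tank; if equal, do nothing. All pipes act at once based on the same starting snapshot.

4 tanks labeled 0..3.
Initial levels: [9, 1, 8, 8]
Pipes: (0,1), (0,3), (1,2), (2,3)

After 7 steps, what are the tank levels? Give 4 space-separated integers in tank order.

Step 1: flows [0->1,0->3,2->1,2=3] -> levels [7 3 7 9]
Step 2: flows [0->1,3->0,2->1,3->2] -> levels [7 5 7 7]
Step 3: flows [0->1,0=3,2->1,2=3] -> levels [6 7 6 7]
Step 4: flows [1->0,3->0,1->2,3->2] -> levels [8 5 8 5]
Step 5: flows [0->1,0->3,2->1,2->3] -> levels [6 7 6 7]
  -> period-2 cycle: step 5 state = step 3 state
  -> state at step 7: (7-3) mod 2 = 0, same as step 3 -> [6 7 6 7]

Answer: 6 7 6 7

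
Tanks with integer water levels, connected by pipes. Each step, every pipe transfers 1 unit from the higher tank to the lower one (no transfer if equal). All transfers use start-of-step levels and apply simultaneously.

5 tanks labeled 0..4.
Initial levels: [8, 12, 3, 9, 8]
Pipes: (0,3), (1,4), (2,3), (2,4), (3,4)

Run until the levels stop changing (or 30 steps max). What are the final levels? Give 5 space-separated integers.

Step 1: flows [3->0,1->4,3->2,4->2,3->4] -> levels [9 11 5 6 9]
Step 2: flows [0->3,1->4,3->2,4->2,4->3] -> levels [8 10 7 7 8]
Step 3: flows [0->3,1->4,2=3,4->2,4->3] -> levels [7 9 8 9 7]
Step 4: flows [3->0,1->4,3->2,2->4,3->4] -> levels [8 8 8 6 10]
Step 5: flows [0->3,4->1,2->3,4->2,4->3] -> levels [7 9 8 9 7]
  -> period-2 cycle: step 5 state = step 3 state; never stabilizes
  -> state at step 30: (30-3) mod 2 = 1, same as step 4 -> [8 8 8 6 10]

Answer: 8 8 8 6 10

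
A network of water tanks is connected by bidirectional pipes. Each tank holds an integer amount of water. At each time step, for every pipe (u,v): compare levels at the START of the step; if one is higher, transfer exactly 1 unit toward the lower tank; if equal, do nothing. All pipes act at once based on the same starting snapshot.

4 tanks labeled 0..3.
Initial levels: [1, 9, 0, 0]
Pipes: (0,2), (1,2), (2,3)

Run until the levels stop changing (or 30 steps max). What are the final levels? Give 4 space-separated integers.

Step 1: flows [0->2,1->2,2=3] -> levels [0 8 2 0]
Step 2: flows [2->0,1->2,2->3] -> levels [1 7 1 1]
Step 3: flows [0=2,1->2,2=3] -> levels [1 6 2 1]
Step 4: flows [2->0,1->2,2->3] -> levels [2 5 1 2]
Step 5: flows [0->2,1->2,3->2] -> levels [1 4 4 1]
Step 6: flows [2->0,1=2,2->3] -> levels [2 4 2 2]
Step 7: flows [0=2,1->2,2=3] -> levels [2 3 3 2]
Step 8: flows [2->0,1=2,2->3] -> levels [3 3 1 3]
Step 9: flows [0->2,1->2,3->2] -> levels [2 2 4 2]
Step 10: flows [2->0,2->1,2->3] -> levels [3 3 1 3]
  -> period-2 cycle: step 10 state = step 8 state; never stabilizes
  -> state at step 30: (30-8) mod 2 = 0, same as step 8 -> [3 3 1 3]

Answer: 3 3 1 3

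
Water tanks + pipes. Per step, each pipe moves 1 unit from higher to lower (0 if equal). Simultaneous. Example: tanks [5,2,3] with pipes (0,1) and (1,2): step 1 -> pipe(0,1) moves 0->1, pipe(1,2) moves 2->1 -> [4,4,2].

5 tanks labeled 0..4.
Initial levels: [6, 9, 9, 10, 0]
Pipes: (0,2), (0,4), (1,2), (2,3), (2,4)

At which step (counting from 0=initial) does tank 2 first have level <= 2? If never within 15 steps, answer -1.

Step 1: flows [2->0,0->4,1=2,3->2,2->4] -> levels [6 9 8 9 2]
Step 2: flows [2->0,0->4,1->2,3->2,2->4] -> levels [6 8 8 8 4]
Step 3: flows [2->0,0->4,1=2,2=3,2->4] -> levels [6 8 6 8 6]
Step 4: flows [0=2,0=4,1->2,3->2,2=4] -> levels [6 7 8 7 6]
Step 5: flows [2->0,0=4,2->1,2->3,2->4] -> levels [7 8 4 8 7]
Step 6: flows [0->2,0=4,1->2,3->2,4->2] -> levels [6 7 8 7 6]
  -> period-2 cycle (repeats step 4); tank 2 never drops to <=2
Tank 2 never reaches <=2 within 15 steps

Answer: -1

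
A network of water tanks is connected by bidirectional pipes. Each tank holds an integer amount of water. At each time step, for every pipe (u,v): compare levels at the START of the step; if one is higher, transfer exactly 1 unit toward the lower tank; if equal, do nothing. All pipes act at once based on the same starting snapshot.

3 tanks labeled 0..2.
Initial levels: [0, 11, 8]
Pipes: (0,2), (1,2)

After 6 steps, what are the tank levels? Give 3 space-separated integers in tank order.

Answer: 6 7 6

Derivation:
Step 1: flows [2->0,1->2] -> levels [1 10 8]
Step 2: flows [2->0,1->2] -> levels [2 9 8]
Step 3: flows [2->0,1->2] -> levels [3 8 8]
Step 4: flows [2->0,1=2] -> levels [4 8 7]
Step 5: flows [2->0,1->2] -> levels [5 7 7]
Step 6: flows [2->0,1=2] -> levels [6 7 6]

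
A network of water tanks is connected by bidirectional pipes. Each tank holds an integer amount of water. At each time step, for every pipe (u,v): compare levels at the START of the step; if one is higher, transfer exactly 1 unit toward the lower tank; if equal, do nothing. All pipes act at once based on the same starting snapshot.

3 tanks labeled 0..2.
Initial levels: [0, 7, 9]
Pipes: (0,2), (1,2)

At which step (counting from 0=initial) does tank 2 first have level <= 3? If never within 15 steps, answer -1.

Answer: -1

Derivation:
Step 1: flows [2->0,2->1] -> levels [1 8 7]
Step 2: flows [2->0,1->2] -> levels [2 7 7]
Step 3: flows [2->0,1=2] -> levels [3 7 6]
Step 4: flows [2->0,1->2] -> levels [4 6 6]
Step 5: flows [2->0,1=2] -> levels [5 6 5]
Step 6: flows [0=2,1->2] -> levels [5 5 6]
Step 7: flows [2->0,2->1] -> levels [6 6 4]
Step 8: flows [0->2,1->2] -> levels [5 5 6]
  -> period-2 cycle (repeats step 6); tank 2 never drops to <=3
Tank 2 never reaches <=3 within 15 steps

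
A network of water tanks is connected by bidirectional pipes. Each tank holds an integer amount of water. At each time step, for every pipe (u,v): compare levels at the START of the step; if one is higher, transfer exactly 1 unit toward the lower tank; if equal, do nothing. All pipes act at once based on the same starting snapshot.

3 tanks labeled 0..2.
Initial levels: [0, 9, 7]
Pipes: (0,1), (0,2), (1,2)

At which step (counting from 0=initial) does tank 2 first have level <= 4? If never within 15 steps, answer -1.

Step 1: flows [1->0,2->0,1->2] -> levels [2 7 7]
Step 2: flows [1->0,2->0,1=2] -> levels [4 6 6]
Step 3: flows [1->0,2->0,1=2] -> levels [6 5 5]
Step 4: flows [0->1,0->2,1=2] -> levels [4 6 6]
  -> period-2 cycle (repeats step 2); tank 2 never drops to <=4
Tank 2 never reaches <=4 within 15 steps

Answer: -1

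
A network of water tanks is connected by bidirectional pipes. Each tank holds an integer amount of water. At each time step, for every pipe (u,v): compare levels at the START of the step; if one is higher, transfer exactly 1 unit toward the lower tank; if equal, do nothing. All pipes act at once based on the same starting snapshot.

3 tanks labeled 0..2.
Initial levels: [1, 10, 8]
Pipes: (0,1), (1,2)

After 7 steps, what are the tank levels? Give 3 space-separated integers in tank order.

Step 1: flows [1->0,1->2] -> levels [2 8 9]
Step 2: flows [1->0,2->1] -> levels [3 8 8]
Step 3: flows [1->0,1=2] -> levels [4 7 8]
Step 4: flows [1->0,2->1] -> levels [5 7 7]
Step 5: flows [1->0,1=2] -> levels [6 6 7]
Step 6: flows [0=1,2->1] -> levels [6 7 6]
Step 7: flows [1->0,1->2] -> levels [7 5 7]

Answer: 7 5 7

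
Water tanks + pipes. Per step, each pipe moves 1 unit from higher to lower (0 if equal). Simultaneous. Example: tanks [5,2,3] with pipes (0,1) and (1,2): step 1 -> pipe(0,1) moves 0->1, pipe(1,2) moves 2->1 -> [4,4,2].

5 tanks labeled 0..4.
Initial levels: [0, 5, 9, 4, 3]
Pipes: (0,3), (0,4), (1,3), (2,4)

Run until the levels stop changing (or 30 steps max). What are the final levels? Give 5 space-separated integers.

Step 1: flows [3->0,4->0,1->3,2->4] -> levels [2 4 8 4 3]
Step 2: flows [3->0,4->0,1=3,2->4] -> levels [4 4 7 3 3]
Step 3: flows [0->3,0->4,1->3,2->4] -> levels [2 3 6 5 5]
Step 4: flows [3->0,4->0,3->1,2->4] -> levels [4 4 5 3 5]
Step 5: flows [0->3,4->0,1->3,2=4] -> levels [4 3 5 5 4]
Step 6: flows [3->0,0=4,3->1,2->4] -> levels [5 4 4 3 5]
Step 7: flows [0->3,0=4,1->3,4->2] -> levels [4 3 5 5 4]
  -> period-2 cycle: step 7 state = step 5 state; never stabilizes
  -> state at step 30: (30-5) mod 2 = 1, same as step 6 -> [5 4 4 3 5]

Answer: 5 4 4 3 5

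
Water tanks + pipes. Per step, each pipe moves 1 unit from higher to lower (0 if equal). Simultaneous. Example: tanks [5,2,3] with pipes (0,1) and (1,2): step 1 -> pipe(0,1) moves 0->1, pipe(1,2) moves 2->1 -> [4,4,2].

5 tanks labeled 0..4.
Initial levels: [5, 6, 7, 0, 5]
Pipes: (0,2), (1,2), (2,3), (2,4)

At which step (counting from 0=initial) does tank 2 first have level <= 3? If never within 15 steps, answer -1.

Step 1: flows [2->0,2->1,2->3,2->4] -> levels [6 7 3 1 6]
Tank 2 first reaches <=3 at step 1

Answer: 1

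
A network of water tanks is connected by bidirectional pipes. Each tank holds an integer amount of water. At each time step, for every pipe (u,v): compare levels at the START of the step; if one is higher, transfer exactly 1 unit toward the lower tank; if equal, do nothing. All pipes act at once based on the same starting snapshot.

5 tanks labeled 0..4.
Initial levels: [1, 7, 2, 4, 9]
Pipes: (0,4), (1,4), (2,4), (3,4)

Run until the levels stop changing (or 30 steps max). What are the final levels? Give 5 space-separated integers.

Answer: 5 5 5 5 3

Derivation:
Step 1: flows [4->0,4->1,4->2,4->3] -> levels [2 8 3 5 5]
Step 2: flows [4->0,1->4,4->2,3=4] -> levels [3 7 4 5 4]
Step 3: flows [4->0,1->4,2=4,3->4] -> levels [4 6 4 4 5]
Step 4: flows [4->0,1->4,4->2,4->3] -> levels [5 5 5 5 3]
Step 5: flows [0->4,1->4,2->4,3->4] -> levels [4 4 4 4 7]
Step 6: flows [4->0,4->1,4->2,4->3] -> levels [5 5 5 5 3]
  -> period-2 cycle: step 6 state = step 4 state; never stabilizes
  -> state at step 30: (30-4) mod 2 = 0, same as step 4 -> [5 5 5 5 3]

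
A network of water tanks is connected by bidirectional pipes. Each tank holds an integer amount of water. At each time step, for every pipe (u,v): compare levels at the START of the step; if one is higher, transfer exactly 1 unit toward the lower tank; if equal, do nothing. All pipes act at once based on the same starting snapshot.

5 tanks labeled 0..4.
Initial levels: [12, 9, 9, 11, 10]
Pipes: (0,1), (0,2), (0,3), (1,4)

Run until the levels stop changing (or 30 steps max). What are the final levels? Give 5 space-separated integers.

Step 1: flows [0->1,0->2,0->3,4->1] -> levels [9 11 10 12 9]
Step 2: flows [1->0,2->0,3->0,1->4] -> levels [12 9 9 11 10]
  -> period-2 cycle: step 2 state = step 0 state; never stabilizes
  -> state at step 30: (30-0) mod 2 = 0, same as step 0 -> [12 9 9 11 10]

Answer: 12 9 9 11 10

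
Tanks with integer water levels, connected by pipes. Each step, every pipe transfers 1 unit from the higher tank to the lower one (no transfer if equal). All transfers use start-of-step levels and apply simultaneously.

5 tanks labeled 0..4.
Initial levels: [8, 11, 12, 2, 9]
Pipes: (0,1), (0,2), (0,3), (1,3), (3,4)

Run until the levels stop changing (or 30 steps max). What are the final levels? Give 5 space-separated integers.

Answer: 10 7 8 9 8

Derivation:
Step 1: flows [1->0,2->0,0->3,1->3,4->3] -> levels [9 9 11 5 8]
Step 2: flows [0=1,2->0,0->3,1->3,4->3] -> levels [9 8 10 8 7]
Step 3: flows [0->1,2->0,0->3,1=3,3->4] -> levels [8 9 9 8 8]
Step 4: flows [1->0,2->0,0=3,1->3,3=4] -> levels [10 7 8 9 8]
Step 5: flows [0->1,0->2,0->3,3->1,3->4] -> levels [7 9 9 8 9]
Step 6: flows [1->0,2->0,3->0,1->3,4->3] -> levels [10 7 8 9 8]
  -> period-2 cycle: step 6 state = step 4 state; never stabilizes
  -> state at step 30: (30-4) mod 2 = 0, same as step 4 -> [10 7 8 9 8]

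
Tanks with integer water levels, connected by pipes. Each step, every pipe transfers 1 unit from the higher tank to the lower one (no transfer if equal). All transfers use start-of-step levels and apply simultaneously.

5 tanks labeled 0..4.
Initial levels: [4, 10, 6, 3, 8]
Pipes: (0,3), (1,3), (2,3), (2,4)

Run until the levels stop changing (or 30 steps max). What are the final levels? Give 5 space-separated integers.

Answer: 6 7 7 5 6

Derivation:
Step 1: flows [0->3,1->3,2->3,4->2] -> levels [3 9 6 6 7]
Step 2: flows [3->0,1->3,2=3,4->2] -> levels [4 8 7 6 6]
Step 3: flows [3->0,1->3,2->3,2->4] -> levels [5 7 5 7 7]
Step 4: flows [3->0,1=3,3->2,4->2] -> levels [6 7 7 5 6]
Step 5: flows [0->3,1->3,2->3,2->4] -> levels [5 6 5 8 7]
Step 6: flows [3->0,3->1,3->2,4->2] -> levels [6 7 7 5 6]
  -> period-2 cycle: step 6 state = step 4 state; never stabilizes
  -> state at step 30: (30-4) mod 2 = 0, same as step 4 -> [6 7 7 5 6]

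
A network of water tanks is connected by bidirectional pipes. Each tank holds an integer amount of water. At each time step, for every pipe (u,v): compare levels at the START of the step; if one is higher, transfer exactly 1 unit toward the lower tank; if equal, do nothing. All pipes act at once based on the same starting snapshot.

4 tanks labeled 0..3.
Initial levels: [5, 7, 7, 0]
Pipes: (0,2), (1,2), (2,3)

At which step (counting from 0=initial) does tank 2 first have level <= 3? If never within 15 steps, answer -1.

Answer: -1

Derivation:
Step 1: flows [2->0,1=2,2->3] -> levels [6 7 5 1]
Step 2: flows [0->2,1->2,2->3] -> levels [5 6 6 2]
Step 3: flows [2->0,1=2,2->3] -> levels [6 6 4 3]
Step 4: flows [0->2,1->2,2->3] -> levels [5 5 5 4]
Step 5: flows [0=2,1=2,2->3] -> levels [5 5 4 5]
Step 6: flows [0->2,1->2,3->2] -> levels [4 4 7 4]
Step 7: flows [2->0,2->1,2->3] -> levels [5 5 4 5]
  -> period-2 cycle (repeats step 5); tank 2 never drops to <=3
Tank 2 never reaches <=3 within 15 steps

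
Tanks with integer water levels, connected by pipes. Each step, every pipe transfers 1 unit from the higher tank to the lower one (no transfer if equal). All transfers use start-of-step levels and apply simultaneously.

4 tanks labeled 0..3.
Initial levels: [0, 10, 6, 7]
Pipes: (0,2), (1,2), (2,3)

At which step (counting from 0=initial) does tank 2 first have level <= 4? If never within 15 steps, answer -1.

Answer: -1

Derivation:
Step 1: flows [2->0,1->2,3->2] -> levels [1 9 7 6]
Step 2: flows [2->0,1->2,2->3] -> levels [2 8 6 7]
Step 3: flows [2->0,1->2,3->2] -> levels [3 7 7 6]
Step 4: flows [2->0,1=2,2->3] -> levels [4 7 5 7]
Step 5: flows [2->0,1->2,3->2] -> levels [5 6 6 6]
Step 6: flows [2->0,1=2,2=3] -> levels [6 6 5 6]
Step 7: flows [0->2,1->2,3->2] -> levels [5 5 8 5]
Step 8: flows [2->0,2->1,2->3] -> levels [6 6 5 6]
  -> period-2 cycle (repeats step 6); tank 2 never drops to <=4
Tank 2 never reaches <=4 within 15 steps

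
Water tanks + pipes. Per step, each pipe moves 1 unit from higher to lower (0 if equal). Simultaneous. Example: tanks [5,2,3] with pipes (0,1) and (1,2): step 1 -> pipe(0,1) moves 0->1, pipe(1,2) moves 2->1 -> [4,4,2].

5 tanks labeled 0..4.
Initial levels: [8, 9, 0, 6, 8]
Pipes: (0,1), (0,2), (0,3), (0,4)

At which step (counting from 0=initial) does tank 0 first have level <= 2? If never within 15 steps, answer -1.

Answer: -1

Derivation:
Step 1: flows [1->0,0->2,0->3,0=4] -> levels [7 8 1 7 8]
Step 2: flows [1->0,0->2,0=3,4->0] -> levels [8 7 2 7 7]
Step 3: flows [0->1,0->2,0->3,0->4] -> levels [4 8 3 8 8]
Step 4: flows [1->0,0->2,3->0,4->0] -> levels [6 7 4 7 7]
Step 5: flows [1->0,0->2,3->0,4->0] -> levels [8 6 5 6 6]
Step 6: flows [0->1,0->2,0->3,0->4] -> levels [4 7 6 7 7]
Step 7: flows [1->0,2->0,3->0,4->0] -> levels [8 6 5 6 6]
  -> period-2 cycle (repeats step 5); tank 0 never drops to <=2
Tank 0 never reaches <=2 within 15 steps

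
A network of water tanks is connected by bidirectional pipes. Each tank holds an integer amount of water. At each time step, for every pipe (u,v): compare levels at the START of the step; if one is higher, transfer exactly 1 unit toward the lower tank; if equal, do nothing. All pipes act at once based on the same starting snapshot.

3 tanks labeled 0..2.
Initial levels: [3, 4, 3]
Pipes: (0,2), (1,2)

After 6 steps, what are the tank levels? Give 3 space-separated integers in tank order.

Step 1: flows [0=2,1->2] -> levels [3 3 4]
Step 2: flows [2->0,2->1] -> levels [4 4 2]
Step 3: flows [0->2,1->2] -> levels [3 3 4]
  -> period-2 cycle: step 3 state = step 1 state
  -> state at step 6: (6-1) mod 2 = 1, same as step 2 -> [4 4 2]

Answer: 4 4 2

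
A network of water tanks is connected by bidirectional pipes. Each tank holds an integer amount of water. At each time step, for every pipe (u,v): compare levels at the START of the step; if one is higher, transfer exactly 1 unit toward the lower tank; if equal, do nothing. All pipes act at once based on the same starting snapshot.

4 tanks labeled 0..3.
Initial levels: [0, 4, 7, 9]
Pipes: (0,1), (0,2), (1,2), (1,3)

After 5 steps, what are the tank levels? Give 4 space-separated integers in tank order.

Answer: 5 4 5 6

Derivation:
Step 1: flows [1->0,2->0,2->1,3->1] -> levels [2 5 5 8]
Step 2: flows [1->0,2->0,1=2,3->1] -> levels [4 5 4 7]
Step 3: flows [1->0,0=2,1->2,3->1] -> levels [5 4 5 6]
Step 4: flows [0->1,0=2,2->1,3->1] -> levels [4 7 4 5]
Step 5: flows [1->0,0=2,1->2,1->3] -> levels [5 4 5 6]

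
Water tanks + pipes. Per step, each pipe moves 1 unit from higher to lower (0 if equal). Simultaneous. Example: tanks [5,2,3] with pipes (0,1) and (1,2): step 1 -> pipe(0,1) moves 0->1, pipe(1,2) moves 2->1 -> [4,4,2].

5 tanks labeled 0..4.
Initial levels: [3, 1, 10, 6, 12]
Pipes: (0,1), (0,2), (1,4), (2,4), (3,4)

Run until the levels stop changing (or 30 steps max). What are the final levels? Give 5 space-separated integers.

Step 1: flows [0->1,2->0,4->1,4->2,4->3] -> levels [3 3 10 7 9]
Step 2: flows [0=1,2->0,4->1,2->4,4->3] -> levels [4 4 8 8 8]
Step 3: flows [0=1,2->0,4->1,2=4,3=4] -> levels [5 5 7 8 7]
Step 4: flows [0=1,2->0,4->1,2=4,3->4] -> levels [6 6 6 7 7]
Step 5: flows [0=1,0=2,4->1,4->2,3=4] -> levels [6 7 7 7 5]
Step 6: flows [1->0,2->0,1->4,2->4,3->4] -> levels [8 5 5 6 8]
Step 7: flows [0->1,0->2,4->1,4->2,4->3] -> levels [6 7 7 7 5]
  -> period-2 cycle: step 7 state = step 5 state; never stabilizes
  -> state at step 30: (30-5) mod 2 = 1, same as step 6 -> [8 5 5 6 8]

Answer: 8 5 5 6 8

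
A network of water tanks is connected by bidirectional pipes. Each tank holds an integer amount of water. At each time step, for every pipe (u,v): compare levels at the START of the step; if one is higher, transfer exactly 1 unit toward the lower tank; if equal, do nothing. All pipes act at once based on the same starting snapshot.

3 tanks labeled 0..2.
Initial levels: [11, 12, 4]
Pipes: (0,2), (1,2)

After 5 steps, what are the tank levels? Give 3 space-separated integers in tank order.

Answer: 8 9 10

Derivation:
Step 1: flows [0->2,1->2] -> levels [10 11 6]
Step 2: flows [0->2,1->2] -> levels [9 10 8]
Step 3: flows [0->2,1->2] -> levels [8 9 10]
Step 4: flows [2->0,2->1] -> levels [9 10 8]
  -> period-2 cycle: step 4 state = step 2 state
  -> state at step 5: (5-2) mod 2 = 1, same as step 3 -> [8 9 10]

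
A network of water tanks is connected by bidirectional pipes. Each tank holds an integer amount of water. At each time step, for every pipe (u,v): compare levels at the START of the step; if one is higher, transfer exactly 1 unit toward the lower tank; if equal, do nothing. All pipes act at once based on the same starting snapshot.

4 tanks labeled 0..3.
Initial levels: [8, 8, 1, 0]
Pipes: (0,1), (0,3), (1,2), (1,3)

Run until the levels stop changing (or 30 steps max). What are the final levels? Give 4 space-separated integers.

Step 1: flows [0=1,0->3,1->2,1->3] -> levels [7 6 2 2]
Step 2: flows [0->1,0->3,1->2,1->3] -> levels [5 5 3 4]
Step 3: flows [0=1,0->3,1->2,1->3] -> levels [4 3 4 6]
Step 4: flows [0->1,3->0,2->1,3->1] -> levels [4 6 3 4]
Step 5: flows [1->0,0=3,1->2,1->3] -> levels [5 3 4 5]
Step 6: flows [0->1,0=3,2->1,3->1] -> levels [4 6 3 4]
  -> period-2 cycle: step 6 state = step 4 state; never stabilizes
  -> state at step 30: (30-4) mod 2 = 0, same as step 4 -> [4 6 3 4]

Answer: 4 6 3 4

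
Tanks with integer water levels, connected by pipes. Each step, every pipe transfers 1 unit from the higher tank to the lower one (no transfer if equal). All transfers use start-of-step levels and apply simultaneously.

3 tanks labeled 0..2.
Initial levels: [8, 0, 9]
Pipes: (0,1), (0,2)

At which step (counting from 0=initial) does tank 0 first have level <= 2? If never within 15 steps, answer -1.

Answer: -1

Derivation:
Step 1: flows [0->1,2->0] -> levels [8 1 8]
Step 2: flows [0->1,0=2] -> levels [7 2 8]
Step 3: flows [0->1,2->0] -> levels [7 3 7]
Step 4: flows [0->1,0=2] -> levels [6 4 7]
Step 5: flows [0->1,2->0] -> levels [6 5 6]
Step 6: flows [0->1,0=2] -> levels [5 6 6]
Step 7: flows [1->0,2->0] -> levels [7 5 5]
Step 8: flows [0->1,0->2] -> levels [5 6 6]
  -> period-2 cycle (repeats step 6); tank 0 never drops to <=2
Tank 0 never reaches <=2 within 15 steps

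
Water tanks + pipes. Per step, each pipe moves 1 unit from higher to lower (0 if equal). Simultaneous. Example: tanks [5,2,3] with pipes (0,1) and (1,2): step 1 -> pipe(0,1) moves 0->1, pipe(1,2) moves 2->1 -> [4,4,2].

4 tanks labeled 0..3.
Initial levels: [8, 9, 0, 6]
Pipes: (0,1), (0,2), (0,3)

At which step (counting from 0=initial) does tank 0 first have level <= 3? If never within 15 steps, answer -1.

Answer: -1

Derivation:
Step 1: flows [1->0,0->2,0->3] -> levels [7 8 1 7]
Step 2: flows [1->0,0->2,0=3] -> levels [7 7 2 7]
Step 3: flows [0=1,0->2,0=3] -> levels [6 7 3 7]
Step 4: flows [1->0,0->2,3->0] -> levels [7 6 4 6]
Step 5: flows [0->1,0->2,0->3] -> levels [4 7 5 7]
Step 6: flows [1->0,2->0,3->0] -> levels [7 6 4 6]
  -> period-2 cycle (repeats step 4); tank 0 never drops to <=3
Tank 0 never reaches <=3 within 15 steps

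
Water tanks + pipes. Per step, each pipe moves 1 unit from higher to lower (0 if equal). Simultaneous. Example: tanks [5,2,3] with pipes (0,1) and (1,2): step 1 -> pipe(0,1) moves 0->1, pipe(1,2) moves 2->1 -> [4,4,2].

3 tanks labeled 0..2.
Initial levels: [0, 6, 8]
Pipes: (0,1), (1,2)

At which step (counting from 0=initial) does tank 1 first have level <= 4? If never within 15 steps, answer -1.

Answer: 5

Derivation:
Step 1: flows [1->0,2->1] -> levels [1 6 7]
Step 2: flows [1->0,2->1] -> levels [2 6 6]
Step 3: flows [1->0,1=2] -> levels [3 5 6]
Step 4: flows [1->0,2->1] -> levels [4 5 5]
Step 5: flows [1->0,1=2] -> levels [5 4 5]
Tank 1 first reaches <=4 at step 5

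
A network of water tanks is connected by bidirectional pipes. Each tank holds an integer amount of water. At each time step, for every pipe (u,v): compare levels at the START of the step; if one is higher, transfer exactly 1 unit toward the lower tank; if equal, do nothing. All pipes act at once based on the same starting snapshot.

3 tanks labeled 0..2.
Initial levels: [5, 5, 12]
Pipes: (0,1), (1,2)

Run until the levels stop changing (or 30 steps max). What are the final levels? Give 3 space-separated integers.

Answer: 8 6 8

Derivation:
Step 1: flows [0=1,2->1] -> levels [5 6 11]
Step 2: flows [1->0,2->1] -> levels [6 6 10]
Step 3: flows [0=1,2->1] -> levels [6 7 9]
Step 4: flows [1->0,2->1] -> levels [7 7 8]
Step 5: flows [0=1,2->1] -> levels [7 8 7]
Step 6: flows [1->0,1->2] -> levels [8 6 8]
Step 7: flows [0->1,2->1] -> levels [7 8 7]
  -> period-2 cycle: step 7 state = step 5 state; never stabilizes
  -> state at step 30: (30-5) mod 2 = 1, same as step 6 -> [8 6 8]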